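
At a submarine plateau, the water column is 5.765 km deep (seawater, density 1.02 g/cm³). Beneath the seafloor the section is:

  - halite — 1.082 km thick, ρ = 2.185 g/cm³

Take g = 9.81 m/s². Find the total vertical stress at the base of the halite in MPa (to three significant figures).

seawater: 1020 kg/m³ × 9.81 m/s² × 5765 m = 5.769×10^7 Pa = 57.69 MPa
halite: 2185 kg/m³ × 9.81 m/s² × 1082 m = 2.319×10^7 Pa = 23.19 MPa
Total = 57.69 + 23.19 = 80.878 MPa

80.9 MPa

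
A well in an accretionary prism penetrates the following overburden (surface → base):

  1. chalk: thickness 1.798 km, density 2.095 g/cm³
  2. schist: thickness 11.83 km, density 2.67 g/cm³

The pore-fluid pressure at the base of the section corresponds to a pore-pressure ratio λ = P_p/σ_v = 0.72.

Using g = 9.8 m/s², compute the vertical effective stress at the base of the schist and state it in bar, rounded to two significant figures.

Overburden (lithostatic) stress σ_v:
chalk: 2095 kg/m³ × 9.8 m/s² × 1798 m = 3.691×10^7 Pa = 36.91 MPa
schist: 2670 kg/m³ × 9.8 m/s² × 11830 m = 3.095×10^8 Pa = 309.5 MPa
Total = 36.91 + 309.5 = 346.46 MPa
Pore pressure P_p = λ·σ_v = 0.72 × 346.5 MPa = 249.5 MPa
Effective stress σ' = σ_v − P_p = 346.5 − 249.5 = 97.008 MPa = 970.08 bar

970 bar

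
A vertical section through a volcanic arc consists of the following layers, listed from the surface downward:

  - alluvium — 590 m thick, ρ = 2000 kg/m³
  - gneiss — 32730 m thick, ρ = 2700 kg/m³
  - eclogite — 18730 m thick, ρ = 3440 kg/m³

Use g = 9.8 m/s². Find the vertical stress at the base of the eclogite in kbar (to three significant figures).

alluvium: 2000 kg/m³ × 9.8 m/s² × 590 m = 1.156×10^7 Pa = 0.1156 kbar
gneiss: 2700 kg/m³ × 9.8 m/s² × 32730 m = 8.660×10^8 Pa = 8.660 kbar
eclogite: 3440 kg/m³ × 9.8 m/s² × 18730 m = 6.314×10^8 Pa = 6.314 kbar
Total = 0.1156 + 8.660 + 6.314 = 15.090 kbar

15.1 kbar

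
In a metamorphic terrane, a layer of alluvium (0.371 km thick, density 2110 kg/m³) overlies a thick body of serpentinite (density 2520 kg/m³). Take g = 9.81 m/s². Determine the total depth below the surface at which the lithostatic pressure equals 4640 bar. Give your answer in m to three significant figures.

Pressure at base of upper layers: 2110×9.81×371 = 7.679×10^6 Pa = 76.79 bar
Remaining pressure to be supplied by serpentinite: 4.640×10^8 − 7.679×10^6 = 4.563×10^8 Pa
Additional depth in serpentinite = 4.563×10^8 Pa / (2520 kg/m³ × 9.81 m/s²) = 18459 m
Total depth = 371 m + 18459 m = 18830 m

18800 m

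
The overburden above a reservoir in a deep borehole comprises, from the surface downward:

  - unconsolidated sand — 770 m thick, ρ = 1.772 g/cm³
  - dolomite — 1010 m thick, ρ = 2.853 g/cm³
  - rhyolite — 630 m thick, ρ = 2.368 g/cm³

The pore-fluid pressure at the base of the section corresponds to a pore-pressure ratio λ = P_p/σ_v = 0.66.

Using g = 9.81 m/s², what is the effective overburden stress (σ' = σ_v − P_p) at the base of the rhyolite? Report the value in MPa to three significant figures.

Overburden (lithostatic) stress σ_v:
unconsolidated sand: 1772 kg/m³ × 9.81 m/s² × 770 m = 1.339×10^7 Pa = 13.39 MPa
dolomite: 2853 kg/m³ × 9.81 m/s² × 1010 m = 2.827×10^7 Pa = 28.27 MPa
rhyolite: 2368 kg/m³ × 9.81 m/s² × 630 m = 1.463×10^7 Pa = 14.63 MPa
Total = 13.39 + 28.27 + 14.63 = 56.288 MPa
Pore pressure P_p = λ·σ_v = 0.66 × 56.29 MPa = 37.15 MPa
Effective stress σ' = σ_v − P_p = 56.29 − 37.15 = 19.138 MPa

19.1 MPa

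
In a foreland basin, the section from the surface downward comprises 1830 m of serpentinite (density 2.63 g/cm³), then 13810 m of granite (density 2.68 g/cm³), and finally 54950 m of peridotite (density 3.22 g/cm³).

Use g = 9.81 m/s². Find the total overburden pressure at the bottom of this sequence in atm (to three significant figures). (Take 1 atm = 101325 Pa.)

serpentinite: 2630 kg/m³ × 9.81 m/s² × 1830 m = 4.721×10^7 Pa = 466.0 atm
granite: 2680 kg/m³ × 9.81 m/s² × 13810 m = 3.631×10^8 Pa = 3583 atm
peridotite: 3220 kg/m³ × 9.81 m/s² × 54950 m = 1.736×10^9 Pa = 17131 atm
Total = 466.0 + 3583 + 17131 = 21180 atm

21200 atm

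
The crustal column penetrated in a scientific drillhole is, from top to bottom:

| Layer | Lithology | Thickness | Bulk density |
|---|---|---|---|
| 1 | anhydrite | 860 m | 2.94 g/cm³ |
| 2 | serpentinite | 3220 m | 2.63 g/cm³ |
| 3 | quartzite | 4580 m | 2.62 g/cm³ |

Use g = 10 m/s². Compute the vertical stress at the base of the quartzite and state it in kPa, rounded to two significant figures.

230000 kPa

anhydrite: 2940 kg/m³ × 10 m/s² × 860 m = 2.528×10^7 Pa = 25284 kPa
serpentinite: 2630 kg/m³ × 10 m/s² × 3220 m = 8.469×10^7 Pa = 84686 kPa
quartzite: 2620 kg/m³ × 10 m/s² × 4580 m = 1.200×10^8 Pa = 1.200×10^5 kPa
Total = 25284 + 84686 + 1.200×10^5 = 2.2997×10^5 kPa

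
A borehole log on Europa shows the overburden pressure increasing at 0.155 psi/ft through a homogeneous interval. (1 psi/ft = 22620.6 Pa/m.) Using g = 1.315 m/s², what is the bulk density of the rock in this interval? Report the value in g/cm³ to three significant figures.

2.67 g/cm³

ρ = (dP/dz)/g = 0.155 psi/ft / 1.315 m/s² = 3506.2 Pa/m / 1.315 m/s² = 2666.3 kg/m³
= 2.666 g/cm³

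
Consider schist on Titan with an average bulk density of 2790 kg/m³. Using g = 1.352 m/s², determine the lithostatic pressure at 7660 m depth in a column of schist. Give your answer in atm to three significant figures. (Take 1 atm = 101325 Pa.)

285 atm

schist: 2790 kg/m³ × 1.352 m/s² × 7660 m = 2.889×10^7 Pa = 285.2 atm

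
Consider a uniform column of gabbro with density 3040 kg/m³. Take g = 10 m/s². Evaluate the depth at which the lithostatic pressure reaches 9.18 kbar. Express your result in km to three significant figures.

h = P/(ρg) = 9.18 kbar / (3040 kg/m³ × 10 m/s²) = 9.180×10^8 Pa / 30400 Pa/m = 30197 m
= 30.197 km

30.2 km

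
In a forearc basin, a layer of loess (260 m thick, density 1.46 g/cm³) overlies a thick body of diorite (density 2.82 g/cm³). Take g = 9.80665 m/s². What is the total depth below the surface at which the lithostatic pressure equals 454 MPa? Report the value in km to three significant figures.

16.5 km

Pressure at base of upper layers: 1460×9.80665×260 = 3.723×10^6 Pa = 3.723 MPa
Remaining pressure to be supplied by diorite: 4.540×10^8 − 3.723×10^6 = 4.503×10^8 Pa
Additional depth in diorite = 4.503×10^8 Pa / (2820 kg/m³ × 9.80665 m/s²) = 16282 m
Total depth = 260 m + 16282 m = 16542 m
= 16.542 km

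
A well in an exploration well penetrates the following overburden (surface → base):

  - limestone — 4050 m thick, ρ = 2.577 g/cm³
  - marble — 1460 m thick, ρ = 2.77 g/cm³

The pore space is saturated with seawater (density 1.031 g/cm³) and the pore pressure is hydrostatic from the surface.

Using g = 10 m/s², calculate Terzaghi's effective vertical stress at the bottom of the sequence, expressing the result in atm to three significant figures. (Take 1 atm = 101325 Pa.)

Overburden (lithostatic) stress σ_v:
limestone: 2577 kg/m³ × 10 m/s² × 4050 m = 1.044×10^8 Pa = 104.4 MPa
marble: 2770 kg/m³ × 10 m/s² × 1460 m = 4.044×10^7 Pa = 40.44 MPa
Total = 104.4 + 40.44 = 144.81 MPa
Pore pressure P_p = 1031 kg/m³ × 10 m/s² × 5510 m = 5.681×10^7 Pa = 56.81 MPa
Effective stress σ' = σ_v − P_p = 144.8 − 56.81 = 88.002 MPa = 868.52 atm

869 atm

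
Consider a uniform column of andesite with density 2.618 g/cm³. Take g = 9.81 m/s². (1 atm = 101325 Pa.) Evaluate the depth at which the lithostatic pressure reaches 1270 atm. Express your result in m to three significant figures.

5010 m

h = P/(ρg) = 1270 atm / (2618 kg/m³ × 9.81 m/s²) = 1.287×10^8 Pa / 25683 Pa/m = 5010.5 m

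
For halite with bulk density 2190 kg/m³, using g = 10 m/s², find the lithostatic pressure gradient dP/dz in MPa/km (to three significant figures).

21.9 MPa/km

dP/dz = ρg = 2190 kg/m³ × 10 m/s² = 21900 Pa/m
= 21900 Pa/m × (1 MPa/km / 1000.0 Pa/m) = 21.900 MPa/km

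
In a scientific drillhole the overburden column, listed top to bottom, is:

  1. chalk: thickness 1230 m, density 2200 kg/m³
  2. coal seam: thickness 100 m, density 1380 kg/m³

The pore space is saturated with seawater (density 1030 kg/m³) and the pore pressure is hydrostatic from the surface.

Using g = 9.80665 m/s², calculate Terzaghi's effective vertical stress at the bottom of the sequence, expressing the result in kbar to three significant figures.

0.145 kbar

Overburden (lithostatic) stress σ_v:
chalk: 2200 kg/m³ × 9.80665 m/s² × 1230 m = 2.654×10^7 Pa = 26.54 MPa
coal seam: 1380 kg/m³ × 9.80665 m/s² × 100 m = 1.353×10^6 Pa = 1.353 MPa
Total = 26.54 + 1.353 = 27.890 MPa
Pore pressure P_p = 1030 kg/m³ × 9.80665 m/s² × 1330 m = 1.343×10^7 Pa = 13.43 MPa
Effective stress σ' = σ_v − P_p = 27.89 − 13.43 = 14.456 MPa = 0.14456 kbar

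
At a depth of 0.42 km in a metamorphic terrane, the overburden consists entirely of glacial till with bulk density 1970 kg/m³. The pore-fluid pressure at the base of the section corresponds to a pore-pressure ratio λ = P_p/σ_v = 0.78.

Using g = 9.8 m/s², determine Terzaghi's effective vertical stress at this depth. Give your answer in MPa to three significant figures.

1.78 MPa

Overburden (lithostatic) stress σ_v:
glacial till: 1970 kg/m³ × 9.8 m/s² × 420 m = 8.109×10^6 Pa = 8.109 MPa
Pore pressure P_p = λ·σ_v = 0.78 × 8.109 MPa = 6.325 MPa
Effective stress σ' = σ_v − P_p = 8.109 − 6.325 = 1.7839 MPa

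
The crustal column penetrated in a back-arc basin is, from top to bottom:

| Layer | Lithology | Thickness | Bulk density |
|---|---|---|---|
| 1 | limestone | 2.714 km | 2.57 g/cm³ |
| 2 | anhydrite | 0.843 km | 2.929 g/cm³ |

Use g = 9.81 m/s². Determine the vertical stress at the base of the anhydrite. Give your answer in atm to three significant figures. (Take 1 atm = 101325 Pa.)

914 atm

limestone: 2570 kg/m³ × 9.81 m/s² × 2714 m = 6.842×10^7 Pa = 675.3 atm
anhydrite: 2929 kg/m³ × 9.81 m/s² × 843 m = 2.422×10^7 Pa = 239.1 atm
Total = 675.3 + 239.1 = 914.35 atm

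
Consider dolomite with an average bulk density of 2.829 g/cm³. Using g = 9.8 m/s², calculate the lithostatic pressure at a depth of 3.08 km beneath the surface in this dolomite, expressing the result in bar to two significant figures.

dolomite: 2829 kg/m³ × 9.8 m/s² × 3080 m = 8.539×10^7 Pa = 853.9 bar

850 bar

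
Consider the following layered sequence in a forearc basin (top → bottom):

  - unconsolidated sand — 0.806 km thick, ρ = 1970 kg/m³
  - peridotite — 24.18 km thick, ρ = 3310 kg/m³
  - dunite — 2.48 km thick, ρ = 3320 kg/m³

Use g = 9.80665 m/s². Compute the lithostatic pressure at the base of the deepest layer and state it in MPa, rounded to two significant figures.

880 MPa

unconsolidated sand: 1970 kg/m³ × 9.80665 m/s² × 806 m = 1.557×10^7 Pa = 15.57 MPa
peridotite: 3310 kg/m³ × 9.80665 m/s² × 24180 m = 7.849×10^8 Pa = 784.9 MPa
dunite: 3320 kg/m³ × 9.80665 m/s² × 2480 m = 8.074×10^7 Pa = 80.74 MPa
Total = 15.57 + 784.9 + 80.74 = 881.20 MPa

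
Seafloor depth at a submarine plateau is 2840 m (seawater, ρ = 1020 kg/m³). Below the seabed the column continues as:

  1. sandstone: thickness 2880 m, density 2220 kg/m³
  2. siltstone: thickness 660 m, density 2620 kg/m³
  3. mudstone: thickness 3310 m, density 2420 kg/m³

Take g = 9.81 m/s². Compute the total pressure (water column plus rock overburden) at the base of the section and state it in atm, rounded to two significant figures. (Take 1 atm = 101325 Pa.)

seawater: 1020 kg/m³ × 9.81 m/s² × 2840 m = 2.842×10^7 Pa = 280.5 atm
sandstone: 2220 kg/m³ × 9.81 m/s² × 2880 m = 6.272×10^7 Pa = 619.0 atm
siltstone: 2620 kg/m³ × 9.81 m/s² × 660 m = 1.696×10^7 Pa = 167.4 atm
mudstone: 2420 kg/m³ × 9.81 m/s² × 3310 m = 7.858×10^7 Pa = 775.5 atm
Total = 280.5 + 619.0 + 167.4 + 775.5 = 1842.4 atm

1800 atm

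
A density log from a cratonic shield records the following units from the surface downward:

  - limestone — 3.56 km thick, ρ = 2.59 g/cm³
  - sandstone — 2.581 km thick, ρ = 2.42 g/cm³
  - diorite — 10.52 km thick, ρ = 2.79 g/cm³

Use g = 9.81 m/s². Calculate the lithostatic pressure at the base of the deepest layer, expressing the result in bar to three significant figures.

limestone: 2590 kg/m³ × 9.81 m/s² × 3560 m = 9.045×10^7 Pa = 904.5 bar
sandstone: 2420 kg/m³ × 9.81 m/s² × 2581 m = 6.127×10^7 Pa = 612.7 bar
diorite: 2790 kg/m³ × 9.81 m/s² × 10520 m = 2.879×10^8 Pa = 2879 bar
Total = 904.5 + 612.7 + 2879 = 4396.6 bar

4400 bar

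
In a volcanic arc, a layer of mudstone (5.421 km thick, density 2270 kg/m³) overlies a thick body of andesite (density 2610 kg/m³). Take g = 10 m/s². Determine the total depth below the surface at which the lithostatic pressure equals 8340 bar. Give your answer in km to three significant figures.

Pressure at base of upper layers: 2270×10×5421 = 1.231×10^8 Pa = 1231 bar
Remaining pressure to be supplied by andesite: 8.340×10^8 − 1.231×10^8 = 7.109×10^8 Pa
Additional depth in andesite = 7.109×10^8 Pa / (2610 kg/m³ × 10 m/s²) = 27239 m
Total depth = 5421 m + 27239 m = 32660 m
= 32.660 km

32.7 km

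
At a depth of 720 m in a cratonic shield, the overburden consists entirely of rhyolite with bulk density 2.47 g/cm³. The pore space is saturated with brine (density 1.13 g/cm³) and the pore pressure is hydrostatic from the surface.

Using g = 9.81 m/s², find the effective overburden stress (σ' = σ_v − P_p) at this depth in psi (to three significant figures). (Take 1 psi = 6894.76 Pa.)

1370 psi

Overburden (lithostatic) stress σ_v:
rhyolite: 2470 kg/m³ × 9.81 m/s² × 720 m = 1.745×10^7 Pa = 17.45 MPa
Pore pressure P_p = 1130 kg/m³ × 9.81 m/s² × 720 m = 7.981×10^6 Pa = 7.981 MPa
Effective stress σ' = σ_v − P_p = 17.45 − 7.981 = 9.4647 MPa = 1372.7 psi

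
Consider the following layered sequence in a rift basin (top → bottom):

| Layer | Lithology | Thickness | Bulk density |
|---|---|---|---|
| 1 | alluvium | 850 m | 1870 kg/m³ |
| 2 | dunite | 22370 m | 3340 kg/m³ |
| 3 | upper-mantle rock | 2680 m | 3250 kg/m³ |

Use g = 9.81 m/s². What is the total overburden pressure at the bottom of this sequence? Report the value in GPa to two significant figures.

alluvium: 1870 kg/m³ × 9.81 m/s² × 850 m = 1.559×10^7 Pa = 0.01559 GPa
dunite: 3340 kg/m³ × 9.81 m/s² × 22370 m = 7.330×10^8 Pa = 0.7330 GPa
upper-mantle rock: 3250 kg/m³ × 9.81 m/s² × 2680 m = 8.545×10^7 Pa = 0.08545 GPa
Total = 0.01559 + 0.7330 + 0.08545 = 0.83400 GPa

0.83 GPa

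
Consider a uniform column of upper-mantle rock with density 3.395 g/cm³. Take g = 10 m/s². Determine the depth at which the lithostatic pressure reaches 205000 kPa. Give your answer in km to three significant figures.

h = P/(ρg) = 205000 kPa / (3395 kg/m³ × 10 m/s²) = 2.050×10^8 Pa / 33950 Pa/m = 6038.3 m
= 6.0383 km

6.04 km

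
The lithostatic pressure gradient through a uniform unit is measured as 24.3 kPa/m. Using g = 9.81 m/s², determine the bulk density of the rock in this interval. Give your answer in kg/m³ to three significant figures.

2480 kg/m³

ρ = (dP/dz)/g = 24.3 kPa/m / 9.81 m/s² = 24300 Pa/m / 9.81 m/s² = 2477.1 kg/m³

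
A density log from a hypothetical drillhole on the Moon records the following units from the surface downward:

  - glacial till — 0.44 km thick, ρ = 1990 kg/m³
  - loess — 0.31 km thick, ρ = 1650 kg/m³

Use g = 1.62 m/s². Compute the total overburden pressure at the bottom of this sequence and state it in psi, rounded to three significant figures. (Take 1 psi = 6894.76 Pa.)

326 psi

glacial till: 1990 kg/m³ × 1.62 m/s² × 440 m = 1.418×10^6 Pa = 205.7 psi
loess: 1650 kg/m³ × 1.62 m/s² × 310 m = 8.286×10^5 Pa = 120.2 psi
Total = 205.7 + 120.2 = 325.91 psi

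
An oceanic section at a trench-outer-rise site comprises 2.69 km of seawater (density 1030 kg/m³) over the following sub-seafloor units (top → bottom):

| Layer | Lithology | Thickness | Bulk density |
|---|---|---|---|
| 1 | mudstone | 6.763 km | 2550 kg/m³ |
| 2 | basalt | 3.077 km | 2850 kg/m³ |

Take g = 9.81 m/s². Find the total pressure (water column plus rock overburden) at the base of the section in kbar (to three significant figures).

seawater: 1030 kg/m³ × 9.81 m/s² × 2690 m = 2.718×10^7 Pa = 0.2718 kbar
mudstone: 2550 kg/m³ × 9.81 m/s² × 6763 m = 1.692×10^8 Pa = 1.692 kbar
basalt: 2850 kg/m³ × 9.81 m/s² × 3077 m = 8.603×10^7 Pa = 0.8603 kbar
Total = 0.2718 + 1.692 + 0.8603 = 2.8239 kbar

2.82 kbar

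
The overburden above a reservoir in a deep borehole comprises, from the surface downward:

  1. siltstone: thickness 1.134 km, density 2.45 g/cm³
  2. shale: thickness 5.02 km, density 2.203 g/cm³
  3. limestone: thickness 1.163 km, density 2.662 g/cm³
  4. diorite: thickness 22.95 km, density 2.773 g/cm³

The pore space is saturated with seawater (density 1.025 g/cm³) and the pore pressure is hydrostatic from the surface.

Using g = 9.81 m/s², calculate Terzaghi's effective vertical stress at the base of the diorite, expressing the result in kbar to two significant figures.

Overburden (lithostatic) stress σ_v:
siltstone: 2450 kg/m³ × 9.81 m/s² × 1134 m = 2.726×10^7 Pa = 27.26 MPa
shale: 2203 kg/m³ × 9.81 m/s² × 5020 m = 1.085×10^8 Pa = 108.5 MPa
limestone: 2662 kg/m³ × 9.81 m/s² × 1163 m = 3.037×10^7 Pa = 30.37 MPa
diorite: 2773 kg/m³ × 9.81 m/s² × 22950 m = 6.243×10^8 Pa = 624.3 MPa
Total = 27.26 + 108.5 + 30.37 + 624.3 = 790.43 MPa
Pore pressure P_p = 1025 kg/m³ × 9.81 m/s² × 30267 m = 3.043×10^8 Pa = 304.3 MPa
Effective stress σ' = σ_v − P_p = 790.4 − 304.3 = 486.08 MPa = 4.8608 kbar

4.9 kbar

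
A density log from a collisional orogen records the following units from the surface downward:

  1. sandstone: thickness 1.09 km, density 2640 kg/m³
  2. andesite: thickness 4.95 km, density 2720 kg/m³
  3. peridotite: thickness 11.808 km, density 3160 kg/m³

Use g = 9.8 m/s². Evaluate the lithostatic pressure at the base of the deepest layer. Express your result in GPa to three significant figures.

sandstone: 2640 kg/m³ × 9.8 m/s² × 1090 m = 2.820×10^7 Pa = 0.02820 GPa
andesite: 2720 kg/m³ × 9.8 m/s² × 4950 m = 1.319×10^8 Pa = 0.1319 GPa
peridotite: 3160 kg/m³ × 9.8 m/s² × 11808 m = 3.657×10^8 Pa = 0.3657 GPa
Total = 0.02820 + 0.1319 + 0.3657 = 0.52582 GPa

0.526 GPa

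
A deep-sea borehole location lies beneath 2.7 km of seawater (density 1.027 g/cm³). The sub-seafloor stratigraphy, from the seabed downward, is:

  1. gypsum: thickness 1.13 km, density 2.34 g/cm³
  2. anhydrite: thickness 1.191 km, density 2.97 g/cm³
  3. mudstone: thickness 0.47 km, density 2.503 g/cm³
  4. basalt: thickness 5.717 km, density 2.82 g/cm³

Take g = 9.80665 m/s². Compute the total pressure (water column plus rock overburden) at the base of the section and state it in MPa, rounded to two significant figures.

260 MPa

seawater: 1027 kg/m³ × 9.80665 m/s² × 2700 m = 2.719×10^7 Pa = 27.19 MPa
gypsum: 2340 kg/m³ × 9.80665 m/s² × 1130 m = 2.593×10^7 Pa = 25.93 MPa
anhydrite: 2970 kg/m³ × 9.80665 m/s² × 1191 m = 3.469×10^7 Pa = 34.69 MPa
mudstone: 2503 kg/m³ × 9.80665 m/s² × 470 m = 1.154×10^7 Pa = 11.54 MPa
basalt: 2820 kg/m³ × 9.80665 m/s² × 5717 m = 1.581×10^8 Pa = 158.1 MPa
Total = 27.19 + 25.93 + 34.69 + 11.54 + 158.1 = 257.45 MPa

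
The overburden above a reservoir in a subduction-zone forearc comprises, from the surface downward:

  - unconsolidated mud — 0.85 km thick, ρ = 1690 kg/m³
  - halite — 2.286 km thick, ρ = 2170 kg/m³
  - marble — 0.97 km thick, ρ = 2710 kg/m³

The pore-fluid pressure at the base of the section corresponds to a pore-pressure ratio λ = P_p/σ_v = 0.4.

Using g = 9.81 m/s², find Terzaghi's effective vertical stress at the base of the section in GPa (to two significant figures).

Overburden (lithostatic) stress σ_v:
unconsolidated mud: 1690 kg/m³ × 9.81 m/s² × 850 m = 1.409×10^7 Pa = 14.09 MPa
halite: 2170 kg/m³ × 9.81 m/s² × 2286 m = 4.866×10^7 Pa = 48.66 MPa
marble: 2710 kg/m³ × 9.81 m/s² × 970 m = 2.579×10^7 Pa = 25.79 MPa
Total = 14.09 + 48.66 + 25.79 = 88.543 MPa
Pore pressure P_p = λ·σ_v = 0.4 × 88.54 MPa = 35.42 MPa
Effective stress σ' = σ_v − P_p = 88.54 − 35.42 = 53.126 MPa = 0.053126 GPa

0.053 GPa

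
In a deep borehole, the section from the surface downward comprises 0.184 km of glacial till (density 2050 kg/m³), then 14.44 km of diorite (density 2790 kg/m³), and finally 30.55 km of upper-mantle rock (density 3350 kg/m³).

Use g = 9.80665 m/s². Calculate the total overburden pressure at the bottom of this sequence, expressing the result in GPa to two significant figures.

glacial till: 2050 kg/m³ × 9.80665 m/s² × 184 m = 3.699×10^6 Pa = 3.699×10^-3 GPa
diorite: 2790 kg/m³ × 9.80665 m/s² × 14440 m = 3.951×10^8 Pa = 0.3951 GPa
upper-mantle rock: 3350 kg/m³ × 9.80665 m/s² × 30550 m = 1.004×10^9 Pa = 1.004 GPa
Total = 3.699×10^-3 + 0.3951 + 1.004 = 1.4024 GPa

1.4 GPa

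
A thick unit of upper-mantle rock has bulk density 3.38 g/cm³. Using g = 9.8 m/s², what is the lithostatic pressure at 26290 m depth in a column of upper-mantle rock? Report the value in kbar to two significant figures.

8.7 kbar

upper-mantle rock: 3380 kg/m³ × 9.8 m/s² × 26290 m = 8.708×10^8 Pa = 8.708 kbar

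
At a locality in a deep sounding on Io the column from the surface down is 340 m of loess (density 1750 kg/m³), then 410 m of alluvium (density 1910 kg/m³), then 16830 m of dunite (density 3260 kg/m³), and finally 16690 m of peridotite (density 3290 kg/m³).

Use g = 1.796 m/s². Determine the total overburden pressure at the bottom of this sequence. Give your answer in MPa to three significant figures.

loess: 1750 kg/m³ × 1.796 m/s² × 340 m = 1.069×10^6 Pa = 1.069 MPa
alluvium: 1910 kg/m³ × 1.796 m/s² × 410 m = 1.406×10^6 Pa = 1.406 MPa
dunite: 3260 kg/m³ × 1.796 m/s² × 16830 m = 9.854×10^7 Pa = 98.54 MPa
peridotite: 3290 kg/m³ × 1.796 m/s² × 16690 m = 9.862×10^7 Pa = 98.62 MPa
Total = 1.069 + 1.406 + 98.54 + 98.62 = 199.63 MPa

200 MPa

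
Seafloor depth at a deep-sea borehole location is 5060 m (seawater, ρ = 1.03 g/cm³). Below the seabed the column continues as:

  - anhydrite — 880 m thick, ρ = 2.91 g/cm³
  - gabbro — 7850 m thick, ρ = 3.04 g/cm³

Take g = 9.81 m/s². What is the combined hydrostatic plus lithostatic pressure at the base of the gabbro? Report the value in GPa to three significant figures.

seawater: 1030 kg/m³ × 9.81 m/s² × 5060 m = 5.113×10^7 Pa = 0.05113 GPa
anhydrite: 2910 kg/m³ × 9.81 m/s² × 880 m = 2.512×10^7 Pa = 0.02512 GPa
gabbro: 3040 kg/m³ × 9.81 m/s² × 7850 m = 2.341×10^8 Pa = 0.2341 GPa
Total = 0.05113 + 0.02512 + 0.2341 = 0.31036 GPa

0.310 GPa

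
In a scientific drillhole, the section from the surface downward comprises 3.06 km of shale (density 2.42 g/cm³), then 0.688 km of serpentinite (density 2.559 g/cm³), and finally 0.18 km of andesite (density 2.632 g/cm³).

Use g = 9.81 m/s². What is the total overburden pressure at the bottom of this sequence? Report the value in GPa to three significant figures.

0.0946 GPa

shale: 2420 kg/m³ × 9.81 m/s² × 3060 m = 7.265×10^7 Pa = 0.07265 GPa
serpentinite: 2559 kg/m³ × 9.81 m/s² × 688 m = 1.727×10^7 Pa = 0.01727 GPa
andesite: 2632 kg/m³ × 9.81 m/s² × 180 m = 4.648×10^6 Pa = 4.648×10^-3 GPa
Total = 0.07265 + 0.01727 + 4.648×10^-3 = 0.094564 GPa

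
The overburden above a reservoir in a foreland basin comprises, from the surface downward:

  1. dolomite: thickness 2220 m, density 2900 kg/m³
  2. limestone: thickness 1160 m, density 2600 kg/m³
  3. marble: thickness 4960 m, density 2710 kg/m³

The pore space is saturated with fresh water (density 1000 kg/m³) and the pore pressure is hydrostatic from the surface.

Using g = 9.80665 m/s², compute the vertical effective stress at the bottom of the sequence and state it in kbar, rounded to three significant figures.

1.43 kbar

Overburden (lithostatic) stress σ_v:
dolomite: 2900 kg/m³ × 9.80665 m/s² × 2220 m = 6.314×10^7 Pa = 63.14 MPa
limestone: 2600 kg/m³ × 9.80665 m/s² × 1160 m = 2.958×10^7 Pa = 29.58 MPa
marble: 2710 kg/m³ × 9.80665 m/s² × 4960 m = 1.318×10^8 Pa = 131.8 MPa
Total = 63.14 + 29.58 + 131.8 = 224.53 MPa
Pore pressure P_p = 1000 kg/m³ × 9.80665 m/s² × 8340 m = 8.179×10^7 Pa = 81.79 MPa
Effective stress σ' = σ_v − P_p = 224.5 − 81.79 = 142.74 MPa = 1.4274 kbar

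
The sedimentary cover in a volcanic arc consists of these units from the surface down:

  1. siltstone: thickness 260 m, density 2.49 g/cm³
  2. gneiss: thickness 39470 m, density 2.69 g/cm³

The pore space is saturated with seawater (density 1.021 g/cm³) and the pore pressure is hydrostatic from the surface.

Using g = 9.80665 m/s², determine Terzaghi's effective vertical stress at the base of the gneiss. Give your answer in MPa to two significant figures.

Overburden (lithostatic) stress σ_v:
siltstone: 2490 kg/m³ × 9.80665 m/s² × 260 m = 6.349×10^6 Pa = 6.349 MPa
gneiss: 2690 kg/m³ × 9.80665 m/s² × 39470 m = 1.041×10^9 Pa = 1041 MPa
Total = 6.349 + 1041 = 1047.6 MPa
Pore pressure P_p = 1021 kg/m³ × 9.80665 m/s² × 39730 m = 3.978×10^8 Pa = 397.8 MPa
Effective stress σ' = σ_v − P_p = 1048 − 397.8 = 649.76 MPa

650 MPa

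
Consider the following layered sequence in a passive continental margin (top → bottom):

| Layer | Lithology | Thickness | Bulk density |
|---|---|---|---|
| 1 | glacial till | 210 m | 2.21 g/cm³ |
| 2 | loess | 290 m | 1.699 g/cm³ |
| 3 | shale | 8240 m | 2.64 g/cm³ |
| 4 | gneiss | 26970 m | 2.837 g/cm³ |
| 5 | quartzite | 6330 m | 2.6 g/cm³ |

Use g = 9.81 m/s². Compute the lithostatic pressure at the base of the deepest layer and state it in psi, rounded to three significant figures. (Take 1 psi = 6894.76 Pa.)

glacial till: 2210 kg/m³ × 9.81 m/s² × 210 m = 4.553×10^6 Pa = 660.3 psi
loess: 1699 kg/m³ × 9.81 m/s² × 290 m = 4.833×10^6 Pa = 701.0 psi
shale: 2640 kg/m³ × 9.81 m/s² × 8240 m = 2.134×10^8 Pa = 30951 psi
gneiss: 2837 kg/m³ × 9.81 m/s² × 26970 m = 7.506×10^8 Pa = 1.089×10^5 psi
quartzite: 2600 kg/m³ × 9.81 m/s² × 6330 m = 1.615×10^8 Pa = 23417 psi
Total = 660.3 + 701.0 + 30951 + 1.089×10^5 + 23417 = 1.6460×10^5 psi

165000 psi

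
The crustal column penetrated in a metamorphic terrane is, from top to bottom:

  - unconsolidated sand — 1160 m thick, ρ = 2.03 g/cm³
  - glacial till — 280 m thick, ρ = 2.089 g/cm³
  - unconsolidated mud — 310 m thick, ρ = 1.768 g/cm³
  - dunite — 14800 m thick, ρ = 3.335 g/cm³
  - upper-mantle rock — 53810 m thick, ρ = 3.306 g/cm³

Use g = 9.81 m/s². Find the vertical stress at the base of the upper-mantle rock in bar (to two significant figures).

23000 bar

unconsolidated sand: 2030 kg/m³ × 9.81 m/s² × 1160 m = 2.310×10^7 Pa = 231.0 bar
glacial till: 2089 kg/m³ × 9.81 m/s² × 280 m = 5.738×10^6 Pa = 57.38 bar
unconsolidated mud: 1768 kg/m³ × 9.81 m/s² × 310 m = 5.377×10^6 Pa = 53.77 bar
dunite: 3335 kg/m³ × 9.81 m/s² × 14800 m = 4.842×10^8 Pa = 4842 bar
upper-mantle rock: 3306 kg/m³ × 9.81 m/s² × 53810 m = 1.745×10^9 Pa = 17452 bar
Total = 231.0 + 57.38 + 53.77 + 4842 + 17452 = 22636 bar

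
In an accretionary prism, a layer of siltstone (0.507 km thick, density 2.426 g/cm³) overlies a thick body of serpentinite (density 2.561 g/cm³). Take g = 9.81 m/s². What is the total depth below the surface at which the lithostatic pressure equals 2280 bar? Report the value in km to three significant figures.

Pressure at base of upper layers: 2426×9.81×507 = 1.207×10^7 Pa = 120.7 bar
Remaining pressure to be supplied by serpentinite: 2.280×10^8 − 1.207×10^7 = 2.159×10^8 Pa
Additional depth in serpentinite = 2.159×10^8 Pa / (2561 kg/m³ × 9.81 m/s²) = 8594.9 m
Total depth = 507 m + 8594.9 m = 9101.9 m
= 9.1019 km

9.10 km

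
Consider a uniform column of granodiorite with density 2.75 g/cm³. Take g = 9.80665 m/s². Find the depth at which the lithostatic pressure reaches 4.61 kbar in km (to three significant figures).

17.1 km

h = P/(ρg) = 4.61 kbar / (2750 kg/m³ × 9.80665 m/s²) = 4.610×10^8 Pa / 26968 Pa/m = 17094 m
= 17.094 km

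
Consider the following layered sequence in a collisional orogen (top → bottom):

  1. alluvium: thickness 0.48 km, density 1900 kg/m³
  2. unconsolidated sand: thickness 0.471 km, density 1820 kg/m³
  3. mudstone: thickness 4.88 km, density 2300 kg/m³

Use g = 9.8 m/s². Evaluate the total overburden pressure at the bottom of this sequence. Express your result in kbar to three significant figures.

alluvium: 1900 kg/m³ × 9.8 m/s² × 480 m = 8.938×10^6 Pa = 0.08938 kbar
unconsolidated sand: 1820 kg/m³ × 9.8 m/s² × 471 m = 8.401×10^6 Pa = 0.08401 kbar
mudstone: 2300 kg/m³ × 9.8 m/s² × 4880 m = 1.100×10^8 Pa = 1.100 kbar
Total = 0.08938 + 0.08401 + 1.100 = 1.2733 kbar

1.27 kbar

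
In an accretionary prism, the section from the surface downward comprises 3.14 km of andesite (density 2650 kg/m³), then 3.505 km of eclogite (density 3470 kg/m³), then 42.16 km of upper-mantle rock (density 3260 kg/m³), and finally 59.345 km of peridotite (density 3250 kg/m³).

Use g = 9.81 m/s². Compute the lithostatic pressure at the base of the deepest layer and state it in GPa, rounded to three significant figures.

3.44 GPa

andesite: 2650 kg/m³ × 9.81 m/s² × 3140 m = 8.163×10^7 Pa = 0.08163 GPa
eclogite: 3470 kg/m³ × 9.81 m/s² × 3505 m = 1.193×10^8 Pa = 0.1193 GPa
upper-mantle rock: 3260 kg/m³ × 9.81 m/s² × 42160 m = 1.348×10^9 Pa = 1.348 GPa
peridotite: 3250 kg/m³ × 9.81 m/s² × 59345 m = 1.892×10^9 Pa = 1.892 GPa
Total = 0.08163 + 0.1193 + 1.348 + 1.892 = 3.4413 GPa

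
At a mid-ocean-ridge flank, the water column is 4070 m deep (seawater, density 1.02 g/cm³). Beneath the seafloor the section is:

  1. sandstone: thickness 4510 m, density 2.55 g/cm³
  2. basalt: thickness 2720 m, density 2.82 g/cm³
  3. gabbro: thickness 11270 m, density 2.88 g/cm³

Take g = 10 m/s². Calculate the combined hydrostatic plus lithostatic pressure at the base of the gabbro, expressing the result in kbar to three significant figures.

5.58 kbar

seawater: 1020 kg/m³ × 10 m/s² × 4070 m = 4.151×10^7 Pa = 0.4151 kbar
sandstone: 2550 kg/m³ × 10 m/s² × 4510 m = 1.150×10^8 Pa = 1.150 kbar
basalt: 2820 kg/m³ × 10 m/s² × 2720 m = 7.670×10^7 Pa = 0.7670 kbar
gabbro: 2880 kg/m³ × 10 m/s² × 11270 m = 3.246×10^8 Pa = 3.246 kbar
Total = 0.4151 + 1.150 + 0.7670 + 3.246 = 5.5780 kbar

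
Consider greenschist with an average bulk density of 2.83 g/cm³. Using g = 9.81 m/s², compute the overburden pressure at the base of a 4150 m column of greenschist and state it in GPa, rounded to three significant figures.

0.115 GPa

greenschist: 2830 kg/m³ × 9.81 m/s² × 4150 m = 1.152×10^8 Pa = 0.1152 GPa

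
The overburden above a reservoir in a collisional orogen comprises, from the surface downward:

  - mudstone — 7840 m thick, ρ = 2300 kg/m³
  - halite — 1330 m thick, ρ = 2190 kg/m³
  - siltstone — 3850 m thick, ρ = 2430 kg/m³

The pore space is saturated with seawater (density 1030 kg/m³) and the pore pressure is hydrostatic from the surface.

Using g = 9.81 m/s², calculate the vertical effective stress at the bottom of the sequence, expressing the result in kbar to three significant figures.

1.66 kbar

Overburden (lithostatic) stress σ_v:
mudstone: 2300 kg/m³ × 9.81 m/s² × 7840 m = 1.769×10^8 Pa = 176.9 MPa
halite: 2190 kg/m³ × 9.81 m/s² × 1330 m = 2.857×10^7 Pa = 28.57 MPa
siltstone: 2430 kg/m³ × 9.81 m/s² × 3850 m = 9.178×10^7 Pa = 91.78 MPa
Total = 176.9 + 28.57 + 91.78 = 297.24 MPa
Pore pressure P_p = 1030 kg/m³ × 9.81 m/s² × 13020 m = 1.316×10^8 Pa = 131.6 MPa
Effective stress σ' = σ_v − P_p = 297.2 − 131.6 = 165.69 MPa = 1.6569 kbar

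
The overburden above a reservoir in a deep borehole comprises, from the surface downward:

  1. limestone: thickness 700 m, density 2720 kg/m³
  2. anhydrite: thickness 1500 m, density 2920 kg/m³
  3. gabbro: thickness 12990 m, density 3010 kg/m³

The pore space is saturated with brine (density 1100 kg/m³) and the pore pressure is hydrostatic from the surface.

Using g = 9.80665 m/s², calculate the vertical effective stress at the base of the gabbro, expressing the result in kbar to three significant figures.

Overburden (lithostatic) stress σ_v:
limestone: 2720 kg/m³ × 9.80665 m/s² × 700 m = 1.867×10^7 Pa = 18.67 MPa
anhydrite: 2920 kg/m³ × 9.80665 m/s² × 1500 m = 4.295×10^7 Pa = 42.95 MPa
gabbro: 3010 kg/m³ × 9.80665 m/s² × 12990 m = 3.834×10^8 Pa = 383.4 MPa
Total = 18.67 + 42.95 + 383.4 = 445.06 MPa
Pore pressure P_p = 1100 kg/m³ × 9.80665 m/s² × 15190 m = 1.639×10^8 Pa = 163.9 MPa
Effective stress σ' = σ_v − P_p = 445.1 − 163.9 = 281.20 MPa = 2.8120 kbar

2.81 kbar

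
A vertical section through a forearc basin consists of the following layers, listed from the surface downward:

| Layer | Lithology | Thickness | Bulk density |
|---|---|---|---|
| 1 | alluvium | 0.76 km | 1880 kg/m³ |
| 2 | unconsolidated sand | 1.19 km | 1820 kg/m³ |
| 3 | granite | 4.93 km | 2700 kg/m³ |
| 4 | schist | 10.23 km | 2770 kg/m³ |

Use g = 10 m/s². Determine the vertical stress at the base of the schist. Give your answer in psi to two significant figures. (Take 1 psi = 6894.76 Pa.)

66000 psi

alluvium: 1880 kg/m³ × 10 m/s² × 760 m = 1.429×10^7 Pa = 2072 psi
unconsolidated sand: 1820 kg/m³ × 10 m/s² × 1190 m = 2.166×10^7 Pa = 3141 psi
granite: 2700 kg/m³ × 10 m/s² × 4930 m = 1.331×10^8 Pa = 19306 psi
schist: 2770 kg/m³ × 10 m/s² × 10230 m = 2.834×10^8 Pa = 41099 psi
Total = 2072 + 3141 + 19306 + 41099 = 65619 psi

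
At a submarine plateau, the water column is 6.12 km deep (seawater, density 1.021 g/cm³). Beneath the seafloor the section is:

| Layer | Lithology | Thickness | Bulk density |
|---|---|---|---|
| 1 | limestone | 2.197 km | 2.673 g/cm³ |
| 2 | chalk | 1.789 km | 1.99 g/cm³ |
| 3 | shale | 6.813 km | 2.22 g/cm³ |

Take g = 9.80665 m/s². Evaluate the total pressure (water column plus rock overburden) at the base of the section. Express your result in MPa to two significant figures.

seawater: 1021 kg/m³ × 9.80665 m/s² × 6120 m = 6.128×10^7 Pa = 61.28 MPa
limestone: 2673 kg/m³ × 9.80665 m/s² × 2197 m = 5.759×10^7 Pa = 57.59 MPa
chalk: 1990 kg/m³ × 9.80665 m/s² × 1789 m = 3.491×10^7 Pa = 34.91 MPa
shale: 2220 kg/m³ × 9.80665 m/s² × 6813 m = 1.483×10^8 Pa = 148.3 MPa
Total = 61.28 + 57.59 + 34.91 + 148.3 = 302.10 MPa

300 MPa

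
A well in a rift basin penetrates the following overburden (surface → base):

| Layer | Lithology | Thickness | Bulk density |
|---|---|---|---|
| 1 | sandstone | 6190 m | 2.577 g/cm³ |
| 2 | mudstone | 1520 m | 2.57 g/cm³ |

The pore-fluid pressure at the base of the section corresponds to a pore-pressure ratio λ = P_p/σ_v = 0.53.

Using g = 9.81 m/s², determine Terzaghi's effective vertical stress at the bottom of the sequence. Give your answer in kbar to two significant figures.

0.92 kbar

Overburden (lithostatic) stress σ_v:
sandstone: 2577 kg/m³ × 9.81 m/s² × 6190 m = 1.565×10^8 Pa = 156.5 MPa
mudstone: 2570 kg/m³ × 9.81 m/s² × 1520 m = 3.832×10^7 Pa = 38.32 MPa
Total = 156.5 + 38.32 = 194.81 MPa
Pore pressure P_p = λ·σ_v = 0.53 × 194.8 MPa = 103.2 MPa
Effective stress σ' = σ_v − P_p = 194.8 − 103.2 = 91.559 MPa = 0.91559 kbar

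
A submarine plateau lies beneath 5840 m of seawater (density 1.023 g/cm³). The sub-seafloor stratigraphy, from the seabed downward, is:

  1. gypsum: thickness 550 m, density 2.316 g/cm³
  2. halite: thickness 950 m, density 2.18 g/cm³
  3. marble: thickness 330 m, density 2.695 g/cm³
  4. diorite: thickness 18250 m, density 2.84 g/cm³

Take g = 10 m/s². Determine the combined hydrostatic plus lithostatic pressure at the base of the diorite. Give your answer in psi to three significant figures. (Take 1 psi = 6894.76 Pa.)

90000 psi

seawater: 1023 kg/m³ × 10 m/s² × 5840 m = 5.974×10^7 Pa = 8665 psi
gypsum: 2316 kg/m³ × 10 m/s² × 550 m = 1.274×10^7 Pa = 1847 psi
halite: 2180 kg/m³ × 10 m/s² × 950 m = 2.071×10^7 Pa = 3004 psi
marble: 2695 kg/m³ × 10 m/s² × 330 m = 8.893×10^6 Pa = 1290 psi
diorite: 2840 kg/m³ × 10 m/s² × 18250 m = 5.183×10^8 Pa = 75173 psi
Total = 8665 + 1847 + 3004 + 1290 + 75173 = 89979 psi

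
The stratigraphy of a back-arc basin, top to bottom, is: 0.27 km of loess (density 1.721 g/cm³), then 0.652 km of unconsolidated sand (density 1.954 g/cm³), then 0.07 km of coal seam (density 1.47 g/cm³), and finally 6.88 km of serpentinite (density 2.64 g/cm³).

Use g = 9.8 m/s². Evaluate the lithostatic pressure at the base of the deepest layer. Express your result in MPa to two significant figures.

200 MPa

loess: 1721 kg/m³ × 9.8 m/s² × 270 m = 4.554×10^6 Pa = 4.554 MPa
unconsolidated sand: 1954 kg/m³ × 9.8 m/s² × 652 m = 1.249×10^7 Pa = 12.49 MPa
coal seam: 1470 kg/m³ × 9.8 m/s² × 70 m = 1.008×10^6 Pa = 1.008 MPa
serpentinite: 2640 kg/m³ × 9.8 m/s² × 6880 m = 1.780×10^8 Pa = 178.0 MPa
Total = 4.554 + 12.49 + 1.008 + 178.0 = 196.05 MPa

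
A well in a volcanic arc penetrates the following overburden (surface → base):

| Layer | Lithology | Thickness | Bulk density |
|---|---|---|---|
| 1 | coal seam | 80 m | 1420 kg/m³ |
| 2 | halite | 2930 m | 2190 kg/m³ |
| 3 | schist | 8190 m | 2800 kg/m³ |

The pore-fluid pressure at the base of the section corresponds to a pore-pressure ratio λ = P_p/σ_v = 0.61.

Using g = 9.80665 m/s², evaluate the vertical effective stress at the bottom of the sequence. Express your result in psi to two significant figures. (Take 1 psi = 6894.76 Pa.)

Overburden (lithostatic) stress σ_v:
coal seam: 1420 kg/m³ × 9.80665 m/s² × 80 m = 1.114×10^6 Pa = 1.114 MPa
halite: 2190 kg/m³ × 9.80665 m/s² × 2930 m = 6.293×10^7 Pa = 62.93 MPa
schist: 2800 kg/m³ × 9.80665 m/s² × 8190 m = 2.249×10^8 Pa = 224.9 MPa
Total = 1.114 + 62.93 + 224.9 = 288.93 MPa
Pore pressure P_p = λ·σ_v = 0.61 × 288.9 MPa = 176.2 MPa
Effective stress σ' = σ_v − P_p = 288.9 − 176.2 = 112.68 MPa = 16343 psi

16000 psi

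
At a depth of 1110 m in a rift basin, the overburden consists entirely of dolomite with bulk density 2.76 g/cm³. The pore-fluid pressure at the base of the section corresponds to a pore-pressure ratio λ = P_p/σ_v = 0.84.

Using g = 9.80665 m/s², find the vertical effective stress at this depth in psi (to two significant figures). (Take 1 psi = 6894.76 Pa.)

700 psi

Overburden (lithostatic) stress σ_v:
dolomite: 2760 kg/m³ × 9.80665 m/s² × 1110 m = 3.004×10^7 Pa = 30.04 MPa
Pore pressure P_p = λ·σ_v = 0.84 × 30.04 MPa = 25.24 MPa
Effective stress σ' = σ_v − P_p = 30.04 − 25.24 = 4.8070 MPa = 697.19 psi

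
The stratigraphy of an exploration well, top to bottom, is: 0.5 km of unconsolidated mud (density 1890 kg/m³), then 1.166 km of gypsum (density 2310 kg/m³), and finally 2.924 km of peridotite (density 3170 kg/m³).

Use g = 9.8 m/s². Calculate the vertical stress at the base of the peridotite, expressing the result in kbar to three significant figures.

1.26 kbar

unconsolidated mud: 1890 kg/m³ × 9.8 m/s² × 500 m = 9.261×10^6 Pa = 0.09261 kbar
gypsum: 2310 kg/m³ × 9.8 m/s² × 1166 m = 2.640×10^7 Pa = 0.2640 kbar
peridotite: 3170 kg/m³ × 9.8 m/s² × 2924 m = 9.084×10^7 Pa = 0.9084 kbar
Total = 0.09261 + 0.2640 + 0.9084 = 1.2649 kbar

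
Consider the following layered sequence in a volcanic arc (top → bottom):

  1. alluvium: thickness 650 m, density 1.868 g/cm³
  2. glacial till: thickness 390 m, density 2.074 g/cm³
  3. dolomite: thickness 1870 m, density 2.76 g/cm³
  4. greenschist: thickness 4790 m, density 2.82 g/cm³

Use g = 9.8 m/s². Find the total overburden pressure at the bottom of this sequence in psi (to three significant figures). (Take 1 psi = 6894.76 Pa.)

alluvium: 1868 kg/m³ × 9.8 m/s² × 650 m = 1.190×10^7 Pa = 1726 psi
glacial till: 2074 kg/m³ × 9.8 m/s² × 390 m = 7.927×10^6 Pa = 1150 psi
dolomite: 2760 kg/m³ × 9.8 m/s² × 1870 m = 5.058×10^7 Pa = 7336 psi
greenschist: 2820 kg/m³ × 9.8 m/s² × 4790 m = 1.324×10^8 Pa = 19200 psi
Total = 1726 + 1150 + 7336 + 19200 = 29411 psi

29400 psi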